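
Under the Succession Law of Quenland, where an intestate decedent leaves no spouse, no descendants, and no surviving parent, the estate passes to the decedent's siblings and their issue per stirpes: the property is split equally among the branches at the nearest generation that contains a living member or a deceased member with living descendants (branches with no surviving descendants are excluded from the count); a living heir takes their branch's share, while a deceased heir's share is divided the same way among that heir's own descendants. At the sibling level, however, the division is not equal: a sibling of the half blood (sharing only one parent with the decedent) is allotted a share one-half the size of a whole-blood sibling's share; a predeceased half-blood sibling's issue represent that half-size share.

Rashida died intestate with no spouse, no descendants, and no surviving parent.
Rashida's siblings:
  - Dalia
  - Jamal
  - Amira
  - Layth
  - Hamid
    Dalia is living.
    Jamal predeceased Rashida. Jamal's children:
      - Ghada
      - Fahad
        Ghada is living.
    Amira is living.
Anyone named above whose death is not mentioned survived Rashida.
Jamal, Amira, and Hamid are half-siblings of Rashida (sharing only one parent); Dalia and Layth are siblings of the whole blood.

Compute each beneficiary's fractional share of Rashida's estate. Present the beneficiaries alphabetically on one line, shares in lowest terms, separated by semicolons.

Amira 1/7; Dalia 2/7; Fahad 1/14; Ghada 1/14; Hamid 1/7; Layth 2/7

No spouse, descendants, or parent survives, so the estate passes to Rashida's siblings per stirpes.
Half-blood siblings count for one-half the weight of whole-blood siblings at the initial division.
Dividing 1 in proportion to weights (total weight 7/2): Dalia (weight 1) → 2/7; Jamal (weight 1/2) → 1/7; Amira (weight 1/2) → 1/7; Layth (weight 1) → 2/7; Hamid (weight 1/2) → 1/7.
Dalia is living and takes 2/7.
Jamal predeceased; the 1/7 allotted to Jamal's branch passes to Jamal's issue by representation.
The 1/7 is divided into 2 equal shares of 1/14 among Ghada, Fahad.
Ghada is living and takes 1/14.
Fahad is living and takes 1/14.
Amira is living and takes 1/7.
Layth is living and takes 2/7.
Hamid is living and takes 1/7.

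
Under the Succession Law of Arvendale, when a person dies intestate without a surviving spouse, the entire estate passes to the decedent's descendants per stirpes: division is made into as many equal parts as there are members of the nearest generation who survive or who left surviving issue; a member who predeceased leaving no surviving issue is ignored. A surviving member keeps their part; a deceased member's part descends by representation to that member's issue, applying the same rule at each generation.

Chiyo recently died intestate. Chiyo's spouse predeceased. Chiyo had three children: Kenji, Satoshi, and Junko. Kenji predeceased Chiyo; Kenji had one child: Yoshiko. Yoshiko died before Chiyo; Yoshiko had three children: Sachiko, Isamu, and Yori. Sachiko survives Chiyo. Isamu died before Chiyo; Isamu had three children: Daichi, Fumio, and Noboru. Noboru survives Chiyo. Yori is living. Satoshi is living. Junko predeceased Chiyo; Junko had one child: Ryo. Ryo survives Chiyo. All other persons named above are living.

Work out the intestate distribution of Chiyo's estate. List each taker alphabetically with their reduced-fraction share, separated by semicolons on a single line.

There is no surviving spouse, so the entire estate passes to Chiyo's descendants per stirpes.
The estate is divided into 3 equal shares of 1/3 among Kenji, Satoshi, Junko.
Kenji predeceased; the 1/3 allotted to Kenji's branch passes to Kenji's issue by representation.
Yoshiko's line is the sole branch at this level, so the full 1/3 passes to Yoshiko's issue by representation.
The 1/3 is divided into 3 equal shares of 1/9 among Sachiko, Isamu, Yori.
Sachiko is living and takes 1/9.
Isamu predeceased; the 1/9 allotted to Isamu's branch passes to Isamu's issue by representation.
The 1/9 is divided into 3 equal shares of 1/27 among Daichi, Fumio, Noboru.
Daichi is living and takes 1/27.
Fumio is living and takes 1/27.
Noboru is living and takes 1/27.
Yori is living and takes 1/9.
Satoshi is living and takes 1/3.
Junko predeceased; the 1/3 allotted to Junko's branch passes to Junko's issue by representation.
Ryo is the sole taker at this level and receives the full 1/3.

Daichi 1/27; Fumio 1/27; Noboru 1/27; Ryo 1/3; Sachiko 1/9; Satoshi 1/3; Yori 1/9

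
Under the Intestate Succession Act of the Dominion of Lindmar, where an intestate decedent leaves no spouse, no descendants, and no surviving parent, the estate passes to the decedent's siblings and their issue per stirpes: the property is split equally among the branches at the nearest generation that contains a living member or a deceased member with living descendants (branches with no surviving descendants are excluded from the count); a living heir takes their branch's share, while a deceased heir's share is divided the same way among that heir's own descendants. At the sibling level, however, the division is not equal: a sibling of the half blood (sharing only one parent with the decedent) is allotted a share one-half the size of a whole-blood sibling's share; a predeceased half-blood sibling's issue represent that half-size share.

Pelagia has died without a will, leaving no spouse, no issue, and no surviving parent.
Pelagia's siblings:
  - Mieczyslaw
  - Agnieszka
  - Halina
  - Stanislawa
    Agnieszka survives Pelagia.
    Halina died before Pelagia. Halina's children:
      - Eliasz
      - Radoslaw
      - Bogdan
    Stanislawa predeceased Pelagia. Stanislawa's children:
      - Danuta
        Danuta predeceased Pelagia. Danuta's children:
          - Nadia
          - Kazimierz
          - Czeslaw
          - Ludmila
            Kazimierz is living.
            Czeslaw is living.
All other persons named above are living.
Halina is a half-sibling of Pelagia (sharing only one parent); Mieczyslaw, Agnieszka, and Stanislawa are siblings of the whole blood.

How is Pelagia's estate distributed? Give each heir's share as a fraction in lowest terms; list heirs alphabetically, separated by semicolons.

Agnieszka 2/7; Bogdan 1/21; Czeslaw 1/14; Eliasz 1/21; Kazimierz 1/14; Ludmila 1/14; Mieczyslaw 2/7; Nadia 1/14; Radoslaw 1/21

No spouse, descendants, or parent survives, so the estate passes to Pelagia's siblings per stirpes.
Half-blood siblings count for one-half the weight of whole-blood siblings at the initial division.
Dividing 1 in proportion to weights (total weight 7/2): Mieczyslaw (weight 1) → 2/7; Agnieszka (weight 1) → 2/7; Halina (weight 1/2) → 1/7; Stanislawa (weight 1) → 2/7.
Mieczyslaw is living and takes 2/7.
Agnieszka is living and takes 2/7.
Halina predeceased; the 1/7 allotted to Halina's branch passes to Halina's issue by representation.
The 1/7 is divided into 3 equal shares of 1/21 among Eliasz, Radoslaw, Bogdan.
Eliasz is living and takes 1/21.
Radoslaw is living and takes 1/21.
Bogdan is living and takes 1/21.
Stanislawa predeceased; the 2/7 allotted to Stanislawa's branch passes to Stanislawa's issue by representation.
Danuta's line is the sole branch at this level, so the full 2/7 passes to Danuta's issue by representation.
The 2/7 is divided into 4 equal shares of 1/14 among Nadia, Kazimierz, Czeslaw, Ludmila.
Nadia is living and takes 1/14.
Kazimierz is living and takes 1/14.
Czeslaw is living and takes 1/14.
Ludmila is living and takes 1/14.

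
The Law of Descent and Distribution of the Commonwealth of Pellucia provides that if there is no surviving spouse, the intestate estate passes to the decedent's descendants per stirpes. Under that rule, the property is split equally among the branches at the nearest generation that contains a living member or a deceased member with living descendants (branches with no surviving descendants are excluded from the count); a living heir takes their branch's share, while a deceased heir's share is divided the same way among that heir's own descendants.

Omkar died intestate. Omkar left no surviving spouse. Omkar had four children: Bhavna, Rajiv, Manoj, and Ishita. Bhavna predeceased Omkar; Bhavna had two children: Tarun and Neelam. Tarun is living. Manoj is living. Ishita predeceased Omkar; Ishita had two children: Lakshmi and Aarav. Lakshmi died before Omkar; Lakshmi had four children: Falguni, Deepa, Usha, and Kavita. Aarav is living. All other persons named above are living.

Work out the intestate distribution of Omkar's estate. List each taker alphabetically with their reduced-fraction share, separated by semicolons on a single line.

There is no surviving spouse, so the entire estate passes to Omkar's descendants per stirpes.
The estate is divided into 4 equal shares of 1/4 among Bhavna, Rajiv, Manoj, Ishita.
Bhavna predeceased; the 1/4 allotted to Bhavna's branch passes to Bhavna's issue by representation.
The 1/4 is divided into 2 equal shares of 1/8 among Tarun, Neelam.
Tarun is living and takes 1/8.
Neelam is living and takes 1/8.
Rajiv is living and takes 1/4.
Manoj is living and takes 1/4.
Ishita predeceased; the 1/4 allotted to Ishita's branch passes to Ishita's issue by representation.
The 1/4 is divided into 2 equal shares of 1/8 among Lakshmi, Aarav.
Lakshmi predeceased; the 1/8 allotted to Lakshmi's branch passes to Lakshmi's issue by representation.
The 1/8 is divided into 4 equal shares of 1/32 among Falguni, Deepa, Usha, Kavita.
Falguni is living and takes 1/32.
Deepa is living and takes 1/32.
Usha is living and takes 1/32.
Kavita is living and takes 1/32.
Aarav is living and takes 1/8.

Aarav 1/8; Deepa 1/32; Falguni 1/32; Kavita 1/32; Manoj 1/4; Neelam 1/8; Rajiv 1/4; Tarun 1/8; Usha 1/32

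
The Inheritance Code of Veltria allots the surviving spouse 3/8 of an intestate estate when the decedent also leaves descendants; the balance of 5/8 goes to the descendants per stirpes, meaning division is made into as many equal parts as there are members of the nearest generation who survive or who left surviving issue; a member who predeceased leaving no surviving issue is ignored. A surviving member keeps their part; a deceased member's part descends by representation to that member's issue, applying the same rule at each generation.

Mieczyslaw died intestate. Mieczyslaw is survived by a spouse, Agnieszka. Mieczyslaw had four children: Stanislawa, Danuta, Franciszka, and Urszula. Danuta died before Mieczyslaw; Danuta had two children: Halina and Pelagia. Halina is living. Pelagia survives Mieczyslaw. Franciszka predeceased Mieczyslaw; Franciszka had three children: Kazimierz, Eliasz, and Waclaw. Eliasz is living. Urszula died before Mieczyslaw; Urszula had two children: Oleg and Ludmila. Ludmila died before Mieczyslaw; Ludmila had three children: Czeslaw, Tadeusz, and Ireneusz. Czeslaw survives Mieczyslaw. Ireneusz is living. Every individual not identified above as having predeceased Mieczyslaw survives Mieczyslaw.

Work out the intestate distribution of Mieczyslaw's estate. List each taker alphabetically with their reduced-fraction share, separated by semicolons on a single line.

Agnieszka, as surviving spouse, takes 3/8.
The remaining 5/8 passes to Mieczyslaw's descendants per stirpes.
The 5/8 is divided into 4 equal shares of 5/32 among Stanislawa, Danuta, Franciszka, Urszula.
Stanislawa is living and takes 5/32.
Danuta predeceased; the 5/32 allotted to Danuta's branch passes to Danuta's issue by representation.
The 5/32 is divided into 2 equal shares of 5/64 among Halina, Pelagia.
Halina is living and takes 5/64.
Pelagia is living and takes 5/64.
Franciszka predeceased; the 5/32 allotted to Franciszka's branch passes to Franciszka's issue by representation.
The 5/32 is divided into 3 equal shares of 5/96 among Kazimierz, Eliasz, Waclaw.
Kazimierz is living and takes 5/96.
Eliasz is living and takes 5/96.
Waclaw is living and takes 5/96.
Urszula predeceased; the 5/32 allotted to Urszula's branch passes to Urszula's issue by representation.
The 5/32 is divided into 2 equal shares of 5/64 among Oleg, Ludmila.
Oleg is living and takes 5/64.
Ludmila predeceased; the 5/64 allotted to Ludmila's branch passes to Ludmila's issue by representation.
The 5/64 is divided into 3 equal shares of 5/192 among Czeslaw, Tadeusz, Ireneusz.
Czeslaw is living and takes 5/192.
Tadeusz is living and takes 5/192.
Ireneusz is living and takes 5/192.

Agnieszka 3/8; Czeslaw 5/192; Eliasz 5/96; Halina 5/64; Ireneusz 5/192; Kazimierz 5/96; Oleg 5/64; Pelagia 5/64; Stanislawa 5/32; Tadeusz 5/192; Waclaw 5/96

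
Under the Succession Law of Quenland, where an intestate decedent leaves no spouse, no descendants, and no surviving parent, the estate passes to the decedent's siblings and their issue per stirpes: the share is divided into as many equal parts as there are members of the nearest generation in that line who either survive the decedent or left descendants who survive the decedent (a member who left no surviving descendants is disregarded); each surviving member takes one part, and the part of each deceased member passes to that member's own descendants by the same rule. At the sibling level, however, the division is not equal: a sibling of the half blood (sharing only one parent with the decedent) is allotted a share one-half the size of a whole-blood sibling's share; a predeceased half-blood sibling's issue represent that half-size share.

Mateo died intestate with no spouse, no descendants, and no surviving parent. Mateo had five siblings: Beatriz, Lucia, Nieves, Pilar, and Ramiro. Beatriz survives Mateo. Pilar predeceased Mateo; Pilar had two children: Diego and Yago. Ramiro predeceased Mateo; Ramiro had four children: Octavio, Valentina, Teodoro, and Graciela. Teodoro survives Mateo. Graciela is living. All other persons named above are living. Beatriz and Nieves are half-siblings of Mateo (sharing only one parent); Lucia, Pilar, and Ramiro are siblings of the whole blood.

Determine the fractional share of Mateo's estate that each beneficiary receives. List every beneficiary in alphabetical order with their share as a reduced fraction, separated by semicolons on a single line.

Beatriz 1/8; Diego 1/8; Graciela 1/16; Lucia 1/4; Nieves 1/8; Octavio 1/16; Teodoro 1/16; Valentina 1/16; Yago 1/8

No spouse, descendants, or parent survives, so the estate passes to Mateo's siblings per stirpes.
Half-blood siblings count for one-half the weight of whole-blood siblings at the initial division.
Dividing 1 in proportion to weights (total weight 4): Beatriz (weight 1/2) → 1/8; Lucia (weight 1) → 1/4; Nieves (weight 1/2) → 1/8; Pilar (weight 1) → 1/4; Ramiro (weight 1) → 1/4.
Beatriz is living and takes 1/8.
Lucia is living and takes 1/4.
Nieves is living and takes 1/8.
Pilar predeceased; the 1/4 allotted to Pilar's branch passes to Pilar's issue by representation.
The 1/4 is divided into 2 equal shares of 1/8 among Diego, Yago.
Diego is living and takes 1/8.
Yago is living and takes 1/8.
Ramiro predeceased; the 1/4 allotted to Ramiro's branch passes to Ramiro's issue by representation.
The 1/4 is divided into 4 equal shares of 1/16 among Octavio, Valentina, Teodoro, Graciela.
Octavio is living and takes 1/16.
Valentina is living and takes 1/16.
Teodoro is living and takes 1/16.
Graciela is living and takes 1/16.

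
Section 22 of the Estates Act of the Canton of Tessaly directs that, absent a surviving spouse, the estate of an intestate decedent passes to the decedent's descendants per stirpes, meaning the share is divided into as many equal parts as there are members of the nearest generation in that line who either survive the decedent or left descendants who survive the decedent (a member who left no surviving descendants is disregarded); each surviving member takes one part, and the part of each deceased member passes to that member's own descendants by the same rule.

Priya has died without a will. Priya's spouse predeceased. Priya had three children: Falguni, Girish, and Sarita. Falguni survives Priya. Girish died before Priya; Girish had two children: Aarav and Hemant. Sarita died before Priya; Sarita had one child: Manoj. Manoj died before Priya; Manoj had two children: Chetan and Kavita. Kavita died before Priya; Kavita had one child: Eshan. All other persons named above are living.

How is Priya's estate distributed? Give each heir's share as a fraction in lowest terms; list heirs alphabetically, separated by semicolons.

There is no surviving spouse, so the entire estate passes to Priya's descendants per stirpes.
The estate is divided into 3 equal shares of 1/3 among Falguni, Girish, Sarita.
Falguni is living and takes 1/3.
Girish predeceased; the 1/3 allotted to Girish's branch passes to Girish's issue by representation.
The 1/3 is divided into 2 equal shares of 1/6 among Aarav, Hemant.
Aarav is living and takes 1/6.
Hemant is living and takes 1/6.
Sarita predeceased; the 1/3 allotted to Sarita's branch passes to Sarita's issue by representation.
Manoj's line is the sole branch at this level, so the full 1/3 passes to Manoj's issue by representation.
The 1/3 is divided into 2 equal shares of 1/6 among Chetan, Kavita.
Chetan is living and takes 1/6.
Kavita predeceased; the 1/6 allotted to Kavita's branch passes to Kavita's issue by representation.
Eshan is the sole taker at this level and receives the full 1/6.

Aarav 1/6; Chetan 1/6; Eshan 1/6; Falguni 1/3; Hemant 1/6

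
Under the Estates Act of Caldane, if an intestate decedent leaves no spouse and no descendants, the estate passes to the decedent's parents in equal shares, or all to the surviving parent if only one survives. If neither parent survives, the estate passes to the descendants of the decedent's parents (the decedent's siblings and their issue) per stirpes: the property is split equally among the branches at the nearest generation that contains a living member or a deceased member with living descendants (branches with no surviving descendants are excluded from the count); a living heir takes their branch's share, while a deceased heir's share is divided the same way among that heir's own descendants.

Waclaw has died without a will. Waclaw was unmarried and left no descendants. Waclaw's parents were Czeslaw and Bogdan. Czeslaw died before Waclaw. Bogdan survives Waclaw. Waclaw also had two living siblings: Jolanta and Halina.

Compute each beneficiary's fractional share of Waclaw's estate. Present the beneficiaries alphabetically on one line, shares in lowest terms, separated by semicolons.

Bogdan 1

Only one parent, Bogdan, survives, so Bogdan takes the entire estate. The siblings take nothing because a surviving parent has priority.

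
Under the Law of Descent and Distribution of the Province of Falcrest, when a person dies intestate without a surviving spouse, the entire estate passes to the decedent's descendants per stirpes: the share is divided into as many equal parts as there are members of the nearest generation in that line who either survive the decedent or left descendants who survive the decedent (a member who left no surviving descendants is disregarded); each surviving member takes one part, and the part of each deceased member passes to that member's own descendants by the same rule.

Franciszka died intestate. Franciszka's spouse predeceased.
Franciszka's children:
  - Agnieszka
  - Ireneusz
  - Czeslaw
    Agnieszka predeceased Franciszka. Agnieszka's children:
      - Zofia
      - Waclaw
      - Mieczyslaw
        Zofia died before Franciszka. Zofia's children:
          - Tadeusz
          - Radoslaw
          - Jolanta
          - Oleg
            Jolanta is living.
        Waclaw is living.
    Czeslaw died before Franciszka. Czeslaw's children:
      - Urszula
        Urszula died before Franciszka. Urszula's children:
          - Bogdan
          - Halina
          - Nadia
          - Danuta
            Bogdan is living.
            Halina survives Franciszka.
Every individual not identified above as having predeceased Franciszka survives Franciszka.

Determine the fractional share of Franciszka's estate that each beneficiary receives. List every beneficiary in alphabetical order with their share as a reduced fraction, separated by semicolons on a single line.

There is no surviving spouse, so the entire estate passes to Franciszka's descendants per stirpes.
The estate is divided into 3 equal shares of 1/3 among Agnieszka, Ireneusz, Czeslaw.
Agnieszka predeceased; the 1/3 allotted to Agnieszka's branch passes to Agnieszka's issue by representation.
The 1/3 is divided into 3 equal shares of 1/9 among Zofia, Waclaw, Mieczyslaw.
Zofia predeceased; the 1/9 allotted to Zofia's branch passes to Zofia's issue by representation.
The 1/9 is divided into 4 equal shares of 1/36 among Tadeusz, Radoslaw, Jolanta, Oleg.
Tadeusz is living and takes 1/36.
Radoslaw is living and takes 1/36.
Jolanta is living and takes 1/36.
Oleg is living and takes 1/36.
Waclaw is living and takes 1/9.
Mieczyslaw is living and takes 1/9.
Ireneusz is living and takes 1/3.
Czeslaw predeceased; the 1/3 allotted to Czeslaw's branch passes to Czeslaw's issue by representation.
Urszula's line is the sole branch at this level, so the full 1/3 passes to Urszula's issue by representation.
The 1/3 is divided into 4 equal shares of 1/12 among Bogdan, Halina, Nadia, Danuta.
Bogdan is living and takes 1/12.
Halina is living and takes 1/12.
Nadia is living and takes 1/12.
Danuta is living and takes 1/12.

Bogdan 1/12; Danuta 1/12; Halina 1/12; Ireneusz 1/3; Jolanta 1/36; Mieczyslaw 1/9; Nadia 1/12; Oleg 1/36; Radoslaw 1/36; Tadeusz 1/36; Waclaw 1/9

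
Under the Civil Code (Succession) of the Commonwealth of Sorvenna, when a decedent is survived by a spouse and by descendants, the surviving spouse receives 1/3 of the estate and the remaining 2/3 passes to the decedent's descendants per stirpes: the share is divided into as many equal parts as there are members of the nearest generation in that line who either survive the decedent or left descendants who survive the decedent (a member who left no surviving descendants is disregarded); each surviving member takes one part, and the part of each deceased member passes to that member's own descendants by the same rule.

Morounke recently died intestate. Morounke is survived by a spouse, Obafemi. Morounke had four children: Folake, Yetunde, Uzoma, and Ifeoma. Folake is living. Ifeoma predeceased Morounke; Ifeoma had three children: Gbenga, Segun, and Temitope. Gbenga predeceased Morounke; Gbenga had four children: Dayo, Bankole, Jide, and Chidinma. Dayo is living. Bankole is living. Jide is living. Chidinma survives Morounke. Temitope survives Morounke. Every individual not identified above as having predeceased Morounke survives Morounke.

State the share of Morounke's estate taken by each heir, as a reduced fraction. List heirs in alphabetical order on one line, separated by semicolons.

Bankole 1/72; Chidinma 1/72; Dayo 1/72; Folake 1/6; Jide 1/72; Obafemi 1/3; Segun 1/18; Temitope 1/18; Uzoma 1/6; Yetunde 1/6

Obafemi, as surviving spouse, takes 1/3.
The remaining 2/3 passes to Morounke's descendants per stirpes.
The 2/3 is divided into 4 equal shares of 1/6 among Folake, Yetunde, Uzoma, Ifeoma.
Folake is living and takes 1/6.
Yetunde is living and takes 1/6.
Uzoma is living and takes 1/6.
Ifeoma predeceased; the 1/6 allotted to Ifeoma's branch passes to Ifeoma's issue by representation.
The 1/6 is divided into 3 equal shares of 1/18 among Gbenga, Segun, Temitope.
Gbenga predeceased; the 1/18 allotted to Gbenga's branch passes to Gbenga's issue by representation.
The 1/18 is divided into 4 equal shares of 1/72 among Dayo, Bankole, Jide, Chidinma.
Dayo is living and takes 1/72.
Bankole is living and takes 1/72.
Jide is living and takes 1/72.
Chidinma is living and takes 1/72.
Segun is living and takes 1/18.
Temitope is living and takes 1/18.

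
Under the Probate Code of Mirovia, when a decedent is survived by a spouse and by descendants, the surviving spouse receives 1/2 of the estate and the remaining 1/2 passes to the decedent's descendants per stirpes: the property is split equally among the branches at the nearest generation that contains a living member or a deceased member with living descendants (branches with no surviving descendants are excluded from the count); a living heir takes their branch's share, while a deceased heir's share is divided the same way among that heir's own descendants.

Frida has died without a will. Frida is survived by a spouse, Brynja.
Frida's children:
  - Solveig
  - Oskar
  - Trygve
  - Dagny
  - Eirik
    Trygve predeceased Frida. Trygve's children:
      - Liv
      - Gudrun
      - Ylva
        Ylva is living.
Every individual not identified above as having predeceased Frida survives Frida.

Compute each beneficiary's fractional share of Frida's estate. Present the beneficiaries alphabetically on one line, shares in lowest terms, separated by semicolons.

Brynja 1/2; Dagny 1/10; Eirik 1/10; Gudrun 1/30; Liv 1/30; Oskar 1/10; Solveig 1/10; Ylva 1/30

Brynja, as surviving spouse, takes 1/2.
The remaining 1/2 passes to Frida's descendants per stirpes.
The 1/2 is divided into 5 equal shares of 1/10 among Solveig, Oskar, Trygve, Dagny, Eirik.
Solveig is living and takes 1/10.
Oskar is living and takes 1/10.
Trygve predeceased; the 1/10 allotted to Trygve's branch passes to Trygve's issue by representation.
The 1/10 is divided into 3 equal shares of 1/30 among Liv, Gudrun, Ylva.
Liv is living and takes 1/30.
Gudrun is living and takes 1/30.
Ylva is living and takes 1/30.
Dagny is living and takes 1/10.
Eirik is living and takes 1/10.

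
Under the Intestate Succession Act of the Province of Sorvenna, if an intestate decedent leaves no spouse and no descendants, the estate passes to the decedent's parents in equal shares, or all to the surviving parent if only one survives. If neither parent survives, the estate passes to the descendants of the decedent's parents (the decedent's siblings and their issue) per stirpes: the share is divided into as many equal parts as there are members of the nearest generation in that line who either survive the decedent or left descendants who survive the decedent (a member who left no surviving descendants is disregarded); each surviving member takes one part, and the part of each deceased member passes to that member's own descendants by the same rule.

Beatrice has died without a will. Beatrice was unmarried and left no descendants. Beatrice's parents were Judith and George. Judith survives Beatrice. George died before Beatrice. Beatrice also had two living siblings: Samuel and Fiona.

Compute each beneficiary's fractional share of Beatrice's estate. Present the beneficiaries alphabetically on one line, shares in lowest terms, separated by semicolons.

Only one parent, Judith, survives, so Judith takes the entire estate. The siblings take nothing because a surviving parent has priority.

Judith 1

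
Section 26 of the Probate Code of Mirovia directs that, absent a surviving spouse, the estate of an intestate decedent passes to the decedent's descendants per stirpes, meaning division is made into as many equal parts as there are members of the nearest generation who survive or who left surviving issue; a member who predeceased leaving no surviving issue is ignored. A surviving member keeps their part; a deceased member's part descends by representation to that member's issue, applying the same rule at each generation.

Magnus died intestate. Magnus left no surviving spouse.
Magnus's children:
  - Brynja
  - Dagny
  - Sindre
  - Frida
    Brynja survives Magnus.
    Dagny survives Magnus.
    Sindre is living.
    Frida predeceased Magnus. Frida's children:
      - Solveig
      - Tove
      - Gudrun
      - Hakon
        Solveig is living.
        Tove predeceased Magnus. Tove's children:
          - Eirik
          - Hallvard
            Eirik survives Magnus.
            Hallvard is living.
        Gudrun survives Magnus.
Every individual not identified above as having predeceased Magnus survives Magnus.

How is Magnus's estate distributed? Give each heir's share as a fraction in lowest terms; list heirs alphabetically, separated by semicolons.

Brynja 1/4; Dagny 1/4; Eirik 1/32; Gudrun 1/16; Hakon 1/16; Hallvard 1/32; Sindre 1/4; Solveig 1/16

There is no surviving spouse, so the entire estate passes to Magnus's descendants per stirpes.
The estate is divided into 4 equal shares of 1/4 among Brynja, Dagny, Sindre, Frida.
Brynja is living and takes 1/4.
Dagny is living and takes 1/4.
Sindre is living and takes 1/4.
Frida predeceased; the 1/4 allotted to Frida's branch passes to Frida's issue by representation.
The 1/4 is divided into 4 equal shares of 1/16 among Solveig, Tove, Gudrun, Hakon.
Solveig is living and takes 1/16.
Tove predeceased; the 1/16 allotted to Tove's branch passes to Tove's issue by representation.
The 1/16 is divided into 2 equal shares of 1/32 among Eirik, Hallvard.
Eirik is living and takes 1/32.
Hallvard is living and takes 1/32.
Gudrun is living and takes 1/16.
Hakon is living and takes 1/16.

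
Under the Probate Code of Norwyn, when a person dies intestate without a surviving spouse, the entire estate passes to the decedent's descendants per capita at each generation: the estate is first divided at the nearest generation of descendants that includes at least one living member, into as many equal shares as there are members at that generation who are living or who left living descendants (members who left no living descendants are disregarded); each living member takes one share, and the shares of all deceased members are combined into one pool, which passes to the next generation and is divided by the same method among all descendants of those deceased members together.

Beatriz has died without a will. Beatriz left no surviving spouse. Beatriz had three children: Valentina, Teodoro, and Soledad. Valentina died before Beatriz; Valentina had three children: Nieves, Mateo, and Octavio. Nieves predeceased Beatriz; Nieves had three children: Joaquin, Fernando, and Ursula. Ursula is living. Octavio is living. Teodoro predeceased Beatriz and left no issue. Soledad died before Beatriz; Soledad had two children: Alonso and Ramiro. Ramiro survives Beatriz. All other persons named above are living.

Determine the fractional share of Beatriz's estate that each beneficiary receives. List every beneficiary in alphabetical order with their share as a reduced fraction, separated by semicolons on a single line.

There is no surviving spouse, so the entire estate passes to Beatriz's descendants per capita at each generation.
No one at generation 1 (Valentina, Soledad) is living; moving to the next generation.
At generation 2 (Nieves, Mateo, Octavio, Alonso, Ramiro) there are 5 shares of (1)/5 = 1/5 each.
Living: Mateo, Octavio, Alonso, and Ramiro — each takes 1/5.
Deceased: Nieves. That 1/5 share is carried to generation 3.
At generation 3 (Joaquin, Fernando, Ursula) there are 3 shares of (1/5)/3 = 1/15 each.
Living: Joaquin, Fernando, and Ursula — each takes 1/15.

Alonso 1/5; Fernando 1/15; Joaquin 1/15; Mateo 1/5; Octavio 1/5; Ramiro 1/5; Ursula 1/15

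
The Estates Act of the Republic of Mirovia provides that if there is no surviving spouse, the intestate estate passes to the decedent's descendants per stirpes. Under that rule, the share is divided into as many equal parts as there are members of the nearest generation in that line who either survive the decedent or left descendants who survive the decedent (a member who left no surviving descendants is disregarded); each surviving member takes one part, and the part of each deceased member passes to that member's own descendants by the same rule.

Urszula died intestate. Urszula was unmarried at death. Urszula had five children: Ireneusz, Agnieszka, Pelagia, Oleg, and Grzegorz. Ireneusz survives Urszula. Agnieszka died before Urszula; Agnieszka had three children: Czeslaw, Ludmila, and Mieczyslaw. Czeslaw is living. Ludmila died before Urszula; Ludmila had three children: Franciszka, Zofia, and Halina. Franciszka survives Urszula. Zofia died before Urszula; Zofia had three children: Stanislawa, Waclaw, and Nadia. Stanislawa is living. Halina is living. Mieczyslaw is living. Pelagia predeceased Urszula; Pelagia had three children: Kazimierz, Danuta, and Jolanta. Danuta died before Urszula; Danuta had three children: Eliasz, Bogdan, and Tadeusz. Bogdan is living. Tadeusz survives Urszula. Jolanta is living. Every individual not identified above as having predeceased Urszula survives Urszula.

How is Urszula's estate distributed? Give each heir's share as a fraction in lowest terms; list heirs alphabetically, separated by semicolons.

There is no surviving spouse, so the entire estate passes to Urszula's descendants per stirpes.
The estate is divided into 5 equal shares of 1/5 among Ireneusz, Agnieszka, Pelagia, Oleg, Grzegorz.
Ireneusz is living and takes 1/5.
Agnieszka predeceased; the 1/5 allotted to Agnieszka's branch passes to Agnieszka's issue by representation.
The 1/5 is divided into 3 equal shares of 1/15 among Czeslaw, Ludmila, Mieczyslaw.
Czeslaw is living and takes 1/15.
Ludmila predeceased; the 1/15 allotted to Ludmila's branch passes to Ludmila's issue by representation.
The 1/15 is divided into 3 equal shares of 1/45 among Franciszka, Zofia, Halina.
Franciszka is living and takes 1/45.
Zofia predeceased; the 1/45 allotted to Zofia's branch passes to Zofia's issue by representation.
The 1/45 is divided into 3 equal shares of 1/135 among Stanislawa, Waclaw, Nadia.
Stanislawa is living and takes 1/135.
Waclaw is living and takes 1/135.
Nadia is living and takes 1/135.
Halina is living and takes 1/45.
Mieczyslaw is living and takes 1/15.
Pelagia predeceased; the 1/5 allotted to Pelagia's branch passes to Pelagia's issue by representation.
The 1/5 is divided into 3 equal shares of 1/15 among Kazimierz, Danuta, Jolanta.
Kazimierz is living and takes 1/15.
Danuta predeceased; the 1/15 allotted to Danuta's branch passes to Danuta's issue by representation.
The 1/15 is divided into 3 equal shares of 1/45 among Eliasz, Bogdan, Tadeusz.
Eliasz is living and takes 1/45.
Bogdan is living and takes 1/45.
Tadeusz is living and takes 1/45.
Jolanta is living and takes 1/15.
Oleg is living and takes 1/5.
Grzegorz is living and takes 1/5.

Bogdan 1/45; Czeslaw 1/15; Eliasz 1/45; Franciszka 1/45; Grzegorz 1/5; Halina 1/45; Ireneusz 1/5; Jolanta 1/15; Kazimierz 1/15; Mieczyslaw 1/15; Nadia 1/135; Oleg 1/5; Stanislawa 1/135; Tadeusz 1/45; Waclaw 1/135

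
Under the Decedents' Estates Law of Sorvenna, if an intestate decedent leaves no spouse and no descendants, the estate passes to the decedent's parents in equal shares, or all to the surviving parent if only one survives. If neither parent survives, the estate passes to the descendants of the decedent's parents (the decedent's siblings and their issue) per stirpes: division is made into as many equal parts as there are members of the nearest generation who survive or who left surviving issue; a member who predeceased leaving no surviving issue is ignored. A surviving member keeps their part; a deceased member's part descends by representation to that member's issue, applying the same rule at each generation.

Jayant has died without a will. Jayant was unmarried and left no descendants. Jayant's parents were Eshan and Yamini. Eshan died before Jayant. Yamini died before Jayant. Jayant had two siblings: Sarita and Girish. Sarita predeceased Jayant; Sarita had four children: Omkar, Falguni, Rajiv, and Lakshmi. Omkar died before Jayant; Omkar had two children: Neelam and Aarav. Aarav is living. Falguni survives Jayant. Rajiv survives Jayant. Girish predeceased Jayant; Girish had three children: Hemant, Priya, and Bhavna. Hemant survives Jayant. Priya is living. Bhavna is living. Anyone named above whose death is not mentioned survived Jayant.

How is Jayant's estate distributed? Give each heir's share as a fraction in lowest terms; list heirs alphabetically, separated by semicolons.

Neither parent survives and there are no descendants, so the estate passes to Jayant's siblings and their issue per stirpes.
The estate is divided into 2 equal shares of 1/2 among Sarita, Girish.
Sarita predeceased; the 1/2 allotted to Sarita's branch passes to Sarita's issue by representation.
The 1/2 is divided into 4 equal shares of 1/8 among Omkar, Falguni, Rajiv, Lakshmi.
Omkar predeceased; the 1/8 allotted to Omkar's branch passes to Omkar's issue by representation.
The 1/8 is divided into 2 equal shares of 1/16 among Neelam, Aarav.
Neelam is living and takes 1/16.
Aarav is living and takes 1/16.
Falguni is living and takes 1/8.
Rajiv is living and takes 1/8.
Lakshmi is living and takes 1/8.
Girish predeceased; the 1/2 allotted to Girish's branch passes to Girish's issue by representation.
The 1/2 is divided into 3 equal shares of 1/6 among Hemant, Priya, Bhavna.
Hemant is living and takes 1/6.
Priya is living and takes 1/6.
Bhavna is living and takes 1/6.

Aarav 1/16; Bhavna 1/6; Falguni 1/8; Hemant 1/6; Lakshmi 1/8; Neelam 1/16; Priya 1/6; Rajiv 1/8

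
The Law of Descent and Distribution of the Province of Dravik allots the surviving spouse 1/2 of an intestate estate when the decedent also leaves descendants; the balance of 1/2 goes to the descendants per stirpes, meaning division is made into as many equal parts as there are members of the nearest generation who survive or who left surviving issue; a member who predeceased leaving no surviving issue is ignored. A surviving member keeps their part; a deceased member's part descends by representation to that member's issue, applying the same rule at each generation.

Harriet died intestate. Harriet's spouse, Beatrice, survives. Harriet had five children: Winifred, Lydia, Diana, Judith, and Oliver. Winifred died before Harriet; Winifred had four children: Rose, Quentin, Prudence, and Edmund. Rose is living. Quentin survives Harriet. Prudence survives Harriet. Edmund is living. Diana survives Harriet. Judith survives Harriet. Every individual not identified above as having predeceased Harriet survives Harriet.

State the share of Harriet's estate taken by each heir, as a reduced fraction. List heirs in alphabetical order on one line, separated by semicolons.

Beatrice, as surviving spouse, takes 1/2.
The remaining 1/2 passes to Harriet's descendants per stirpes.
The 1/2 is divided into 5 equal shares of 1/10 among Winifred, Lydia, Diana, Judith, Oliver.
Winifred predeceased; the 1/10 allotted to Winifred's branch passes to Winifred's issue by representation.
The 1/10 is divided into 4 equal shares of 1/40 among Rose, Quentin, Prudence, Edmund.
Rose is living and takes 1/40.
Quentin is living and takes 1/40.
Prudence is living and takes 1/40.
Edmund is living and takes 1/40.
Lydia is living and takes 1/10.
Diana is living and takes 1/10.
Judith is living and takes 1/10.
Oliver is living and takes 1/10.

Beatrice 1/2; Diana 1/10; Edmund 1/40; Judith 1/10; Lydia 1/10; Oliver 1/10; Prudence 1/40; Quentin 1/40; Rose 1/40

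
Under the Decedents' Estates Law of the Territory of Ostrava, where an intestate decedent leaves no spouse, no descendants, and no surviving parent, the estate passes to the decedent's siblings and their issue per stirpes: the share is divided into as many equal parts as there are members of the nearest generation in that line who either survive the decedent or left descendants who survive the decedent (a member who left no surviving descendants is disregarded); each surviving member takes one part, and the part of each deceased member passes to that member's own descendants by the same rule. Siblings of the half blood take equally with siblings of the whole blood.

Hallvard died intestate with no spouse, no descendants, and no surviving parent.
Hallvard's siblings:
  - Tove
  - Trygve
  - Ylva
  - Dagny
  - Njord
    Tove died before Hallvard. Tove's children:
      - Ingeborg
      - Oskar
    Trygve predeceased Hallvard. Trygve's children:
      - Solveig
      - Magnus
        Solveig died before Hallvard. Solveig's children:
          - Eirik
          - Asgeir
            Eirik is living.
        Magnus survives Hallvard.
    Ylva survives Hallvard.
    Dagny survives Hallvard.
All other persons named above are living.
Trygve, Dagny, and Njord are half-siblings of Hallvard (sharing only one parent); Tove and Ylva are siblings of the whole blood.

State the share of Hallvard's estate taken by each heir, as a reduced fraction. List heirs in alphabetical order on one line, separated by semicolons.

Asgeir 1/20; Dagny 1/5; Eirik 1/20; Ingeborg 1/10; Magnus 1/10; Njord 1/5; Oskar 1/10; Ylva 1/5

No spouse, descendants, or parent survives, so the estate passes to Hallvard's siblings per stirpes.
Half-blood and whole-blood siblings take equally under the stated rule.
The estate is divided into 5 equal shares of 1/5 among Tove, Trygve, Ylva, Dagny, Njord.
Tove predeceased; the 1/5 allotted to Tove's branch passes to Tove's issue by representation.
The 1/5 is divided into 2 equal shares of 1/10 among Ingeborg, Oskar.
Ingeborg is living and takes 1/10.
Oskar is living and takes 1/10.
Trygve predeceased; the 1/5 allotted to Trygve's branch passes to Trygve's issue by representation.
The 1/5 is divided into 2 equal shares of 1/10 among Solveig, Magnus.
Solveig predeceased; the 1/10 allotted to Solveig's branch passes to Solveig's issue by representation.
The 1/10 is divided into 2 equal shares of 1/20 among Eirik, Asgeir.
Eirik is living and takes 1/20.
Asgeir is living and takes 1/20.
Magnus is living and takes 1/10.
Ylva is living and takes 1/5.
Dagny is living and takes 1/5.
Njord is living and takes 1/5.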